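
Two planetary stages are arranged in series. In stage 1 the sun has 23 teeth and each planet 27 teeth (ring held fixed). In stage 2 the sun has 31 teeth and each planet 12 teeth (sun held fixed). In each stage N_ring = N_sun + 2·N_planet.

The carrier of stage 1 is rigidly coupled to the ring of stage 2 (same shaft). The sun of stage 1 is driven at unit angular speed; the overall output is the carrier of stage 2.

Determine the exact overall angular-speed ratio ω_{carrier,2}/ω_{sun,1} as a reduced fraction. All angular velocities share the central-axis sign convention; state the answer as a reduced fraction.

Stage 1: N_ring = 23 + 2·27 = 77
Stage 1: 23(ω_s−ω_c) = −77(ω_r−ω_c),  ω_r=0, ω_s=1
Stage 1: 23(1−ω_c) = −77(0−ω_c)  ⇒  100ω_c = 23  ⇒  ω_c = 23/100
  ⇒ ω_c¹/ω_s¹ = 23/100
Stage 2: N_ring = 31 + 2·12 = 55
Stage 2: 31(ω_s−ω_c) = −55(ω_r−ω_c),  ω_s=0, ω_r=1
Stage 2: 31(0−ω_c) = −55(1−ω_c)  ⇒  86ω_c = 55  ⇒  ω_c = 55/86
  ⇒ ω_c²/ω_r² = 55/86
Coupling ω_r² = ω_c¹ ⇒ overall = 23/100 × 55/86 = 253/1720

253/1720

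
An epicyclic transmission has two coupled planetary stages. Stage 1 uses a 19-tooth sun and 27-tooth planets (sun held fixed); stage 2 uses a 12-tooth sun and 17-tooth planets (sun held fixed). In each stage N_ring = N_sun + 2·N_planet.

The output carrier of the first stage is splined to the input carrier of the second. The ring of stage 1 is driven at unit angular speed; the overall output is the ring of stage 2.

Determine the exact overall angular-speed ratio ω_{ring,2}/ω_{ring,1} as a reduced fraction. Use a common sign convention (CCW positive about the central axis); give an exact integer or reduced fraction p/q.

2117/2116

Stage 1: N_ring = 19 + 2·27 = 73
Stage 1: 19(ω_s−ω_c) = −73(ω_r−ω_c),  ω_s=0, ω_r=1
Stage 1: 19(0−ω_c) = −73(1−ω_c)  ⇒  92ω_c = 73  ⇒  ω_c = 73/92
  ⇒ ω_c¹/ω_r¹ = 73/92
Stage 2: N_ring = 12 + 2·17 = 46
Stage 2: 12(ω_s−ω_c) = −46(ω_r−ω_c),  ω_s=0, ω_c=1
Stage 2: ω_r = 1 − (12/46)(0−1) = 29/23
  ⇒ ω_r²/ω_c² = 29/23
Coupling ω_c² = ω_c¹ ⇒ overall = 73/92 × 29/23 = 2117/2116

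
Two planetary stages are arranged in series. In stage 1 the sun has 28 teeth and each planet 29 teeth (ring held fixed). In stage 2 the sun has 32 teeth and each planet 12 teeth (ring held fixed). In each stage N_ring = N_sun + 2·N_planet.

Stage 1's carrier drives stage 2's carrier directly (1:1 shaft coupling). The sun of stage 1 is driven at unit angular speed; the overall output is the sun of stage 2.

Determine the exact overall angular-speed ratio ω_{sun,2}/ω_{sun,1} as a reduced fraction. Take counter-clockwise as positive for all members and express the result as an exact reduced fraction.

Stage 1: N_ring = 28 + 2·29 = 86
Stage 1: 28(ω_s−ω_c) = −86(ω_r−ω_c),  ω_r=0, ω_s=1
Stage 1: 28(1−ω_c) = −86(0−ω_c)  ⇒  114ω_c = 28  ⇒  ω_c = 14/57
  ⇒ ω_c¹/ω_s¹ = 14/57
Stage 2: N_ring = 32 + 2·12 = 56
Stage 2: 32(ω_s−ω_c) = −56(ω_r−ω_c),  ω_r=0, ω_c=1
Stage 2: ω_s = 1 − (56/32)(0−1) = 11/4
  ⇒ ω_s²/ω_c² = 11/4
Coupling ω_c² = ω_c¹ ⇒ overall = 14/57 × 11/4 = 77/114

77/114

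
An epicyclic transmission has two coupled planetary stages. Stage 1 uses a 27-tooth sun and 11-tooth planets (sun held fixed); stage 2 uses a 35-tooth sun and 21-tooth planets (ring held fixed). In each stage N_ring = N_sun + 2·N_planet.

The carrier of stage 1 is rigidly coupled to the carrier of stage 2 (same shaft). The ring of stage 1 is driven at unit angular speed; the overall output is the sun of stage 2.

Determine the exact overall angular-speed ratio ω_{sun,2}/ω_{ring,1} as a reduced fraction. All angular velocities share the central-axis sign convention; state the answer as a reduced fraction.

196/95

Stage 1: N_ring = 27 + 2·11 = 49
Stage 1: 27(ω_s−ω_c) = −49(ω_r−ω_c),  ω_s=0, ω_r=1
Stage 1: 27(0−ω_c) = −49(1−ω_c)  ⇒  76ω_c = 49  ⇒  ω_c = 49/76
  ⇒ ω_c¹/ω_r¹ = 49/76
Stage 2: N_ring = 35 + 2·21 = 77
Stage 2: 35(ω_s−ω_c) = −77(ω_r−ω_c),  ω_r=0, ω_c=1
Stage 2: ω_s = 1 − (77/35)(0−1) = 16/5
  ⇒ ω_s²/ω_c² = 16/5
Coupling ω_c² = ω_c¹ ⇒ overall = 49/76 × 16/5 = 196/95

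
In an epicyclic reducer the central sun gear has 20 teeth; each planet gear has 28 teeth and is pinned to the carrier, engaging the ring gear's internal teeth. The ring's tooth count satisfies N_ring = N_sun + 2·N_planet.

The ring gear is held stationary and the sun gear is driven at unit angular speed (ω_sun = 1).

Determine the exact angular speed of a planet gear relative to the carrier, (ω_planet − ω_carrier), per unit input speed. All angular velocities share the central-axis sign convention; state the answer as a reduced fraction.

N_ring = 20 + 2·28 = 76
20(ω_s−ω_c) = −76(ω_r−ω_c),  ω_r=0, ω_s=1
20(1−ω_c) = −76(0−ω_c)  ⇒  96ω_c = 20  ⇒  ω_c = 5/24
sun–planet: 20·(1−5/24) = −28·(ω_p−ω_c)  ⇒  ω_p−ω_c = −(20/28)·(19/24) = -95/168

-95/168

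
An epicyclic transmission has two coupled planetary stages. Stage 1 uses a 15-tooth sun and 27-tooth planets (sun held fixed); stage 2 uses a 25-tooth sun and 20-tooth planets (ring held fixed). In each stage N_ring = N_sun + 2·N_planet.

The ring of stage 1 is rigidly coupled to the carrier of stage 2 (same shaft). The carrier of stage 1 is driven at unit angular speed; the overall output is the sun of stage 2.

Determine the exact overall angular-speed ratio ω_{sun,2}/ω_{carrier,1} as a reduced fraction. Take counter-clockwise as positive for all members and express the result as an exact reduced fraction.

504/115

Stage 1: N_ring = 15 + 2·27 = 69
Stage 1: 15(ω_s−ω_c) = −69(ω_r−ω_c),  ω_s=0, ω_c=1
Stage 1: ω_r = 1 − (15/69)(0−1) = 28/23
  ⇒ ω_r¹/ω_c¹ = 28/23
Stage 2: N_ring = 25 + 2·20 = 65
Stage 2: 25(ω_s−ω_c) = −65(ω_r−ω_c),  ω_r=0, ω_c=1
Stage 2: ω_s = 1 − (65/25)(0−1) = 18/5
  ⇒ ω_s²/ω_c² = 18/5
Coupling ω_c² = ω_r¹ ⇒ overall = 28/23 × 18/5 = 504/115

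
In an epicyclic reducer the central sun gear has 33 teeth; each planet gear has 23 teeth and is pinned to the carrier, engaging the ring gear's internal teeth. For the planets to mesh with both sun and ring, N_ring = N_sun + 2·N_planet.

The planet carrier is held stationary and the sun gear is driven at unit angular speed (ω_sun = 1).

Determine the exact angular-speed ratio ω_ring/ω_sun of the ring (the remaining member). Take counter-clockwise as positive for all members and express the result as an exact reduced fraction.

-33/79

N_ring = 33 + 2·23 = 79
33(ω_s−ω_c) = −79(ω_r−ω_c),  ω_c=0, ω_s=1
ω_r = 0 − (33/79)(1−0) = -33/79
ω_r/ω_s = -33/79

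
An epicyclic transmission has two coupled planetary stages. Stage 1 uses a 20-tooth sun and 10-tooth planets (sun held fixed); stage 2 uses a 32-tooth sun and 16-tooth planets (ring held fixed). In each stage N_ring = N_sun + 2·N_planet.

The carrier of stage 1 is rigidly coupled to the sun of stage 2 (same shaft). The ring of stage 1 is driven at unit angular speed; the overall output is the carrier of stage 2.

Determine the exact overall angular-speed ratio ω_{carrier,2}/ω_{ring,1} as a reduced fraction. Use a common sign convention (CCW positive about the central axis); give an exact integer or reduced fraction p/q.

Stage 1: N_ring = 20 + 2·10 = 40
Stage 1: 20(ω_s−ω_c) = −40(ω_r−ω_c),  ω_s=0, ω_r=1
Stage 1: 20(0−ω_c) = −40(1−ω_c)  ⇒  60ω_c = 40  ⇒  ω_c = 2/3
  ⇒ ω_c¹/ω_r¹ = 2/3
Stage 2: N_ring = 32 + 2·16 = 64
Stage 2: 32(ω_s−ω_c) = −64(ω_r−ω_c),  ω_r=0, ω_s=1
Stage 2: 32(1−ω_c) = −64(0−ω_c)  ⇒  96ω_c = 32  ⇒  ω_c = 1/3
  ⇒ ω_c²/ω_s² = 1/3
Coupling ω_s² = ω_c¹ ⇒ overall = 2/3 × 1/3 = 2/9

2/9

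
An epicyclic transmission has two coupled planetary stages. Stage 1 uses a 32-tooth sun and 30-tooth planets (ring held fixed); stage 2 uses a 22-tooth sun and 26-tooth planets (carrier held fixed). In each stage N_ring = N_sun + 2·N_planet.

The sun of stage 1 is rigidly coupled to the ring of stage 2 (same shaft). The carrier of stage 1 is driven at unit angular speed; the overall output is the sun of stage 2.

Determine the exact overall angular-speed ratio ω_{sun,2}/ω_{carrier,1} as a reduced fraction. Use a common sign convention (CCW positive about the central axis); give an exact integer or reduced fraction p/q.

-1147/88

Stage 1: N_ring = 32 + 2·30 = 92
Stage 1: 32(ω_s−ω_c) = −92(ω_r−ω_c),  ω_r=0, ω_c=1
Stage 1: ω_s = 1 − (92/32)(0−1) = 31/8
  ⇒ ω_s¹/ω_c¹ = 31/8
Stage 2: N_ring = 22 + 2·26 = 74
Stage 2: 22(ω_s−ω_c) = −74(ω_r−ω_c),  ω_c=0, ω_r=1
Stage 2: ω_s = 0 − (74/22)(1−0) = -37/11
  ⇒ ω_s²/ω_r² = -37/11
Coupling ω_r² = ω_s¹ ⇒ overall = 31/8 × -37/11 = -1147/88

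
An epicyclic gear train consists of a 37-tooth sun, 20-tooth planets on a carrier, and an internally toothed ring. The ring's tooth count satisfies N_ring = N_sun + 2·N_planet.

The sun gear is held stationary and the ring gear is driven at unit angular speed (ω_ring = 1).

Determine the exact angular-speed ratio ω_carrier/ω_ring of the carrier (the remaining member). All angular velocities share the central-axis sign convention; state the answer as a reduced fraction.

N_ring = 37 + 2·20 = 77
37(ω_s−ω_c) = −77(ω_r−ω_c),  ω_s=0, ω_r=1
37(0−ω_c) = −77(1−ω_c)  ⇒  114ω_c = 77  ⇒  ω_c = 77/114
ω_c/ω_r = 77/114

77/114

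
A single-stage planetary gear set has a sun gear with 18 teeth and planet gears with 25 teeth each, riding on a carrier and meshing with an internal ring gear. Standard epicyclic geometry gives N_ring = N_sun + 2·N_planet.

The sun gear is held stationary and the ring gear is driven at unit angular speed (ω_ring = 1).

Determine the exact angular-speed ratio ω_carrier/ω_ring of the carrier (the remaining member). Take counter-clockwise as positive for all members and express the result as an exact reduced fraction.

N_ring = 18 + 2·25 = 68
18(ω_s−ω_c) = −68(ω_r−ω_c),  ω_s=0, ω_r=1
18(0−ω_c) = −68(1−ω_c)  ⇒  86ω_c = 68  ⇒  ω_c = 34/43
ω_c/ω_r = 34/43

34/43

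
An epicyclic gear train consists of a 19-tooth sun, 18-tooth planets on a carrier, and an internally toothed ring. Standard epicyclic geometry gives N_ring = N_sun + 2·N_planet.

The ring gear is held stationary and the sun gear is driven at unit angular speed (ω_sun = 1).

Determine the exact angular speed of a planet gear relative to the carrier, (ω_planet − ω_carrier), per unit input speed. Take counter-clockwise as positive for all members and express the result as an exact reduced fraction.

N_ring = 19 + 2·18 = 55
19(ω_s−ω_c) = −55(ω_r−ω_c),  ω_r=0, ω_s=1
19(1−ω_c) = −55(0−ω_c)  ⇒  74ω_c = 19  ⇒  ω_c = 19/74
sun–planet: 19·(1−19/74) = −18·(ω_p−ω_c)  ⇒  ω_p−ω_c = −(19/18)·(55/74) = -1045/1332

-1045/1332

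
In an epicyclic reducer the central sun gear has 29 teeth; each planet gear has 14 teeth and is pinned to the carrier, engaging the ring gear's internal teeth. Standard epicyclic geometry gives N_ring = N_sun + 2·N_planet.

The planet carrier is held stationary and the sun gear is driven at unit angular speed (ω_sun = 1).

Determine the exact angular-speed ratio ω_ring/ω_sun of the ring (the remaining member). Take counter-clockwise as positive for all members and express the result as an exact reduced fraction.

-29/57

N_ring = 29 + 2·14 = 57
29(ω_s−ω_c) = −57(ω_r−ω_c),  ω_c=0, ω_s=1
ω_r = 0 − (29/57)(1−0) = -29/57
ω_r/ω_s = -29/57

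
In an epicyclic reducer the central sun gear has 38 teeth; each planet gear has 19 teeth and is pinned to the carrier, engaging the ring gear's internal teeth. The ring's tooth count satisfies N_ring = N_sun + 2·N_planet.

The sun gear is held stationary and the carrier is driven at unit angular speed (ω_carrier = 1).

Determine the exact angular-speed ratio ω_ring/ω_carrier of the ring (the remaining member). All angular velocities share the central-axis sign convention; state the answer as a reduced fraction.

3/2

N_ring = 38 + 2·19 = 76
38(ω_s−ω_c) = −76(ω_r−ω_c),  ω_s=0, ω_c=1
ω_r = 1 − (38/76)(0−1) = 3/2
ω_r/ω_c = 3/2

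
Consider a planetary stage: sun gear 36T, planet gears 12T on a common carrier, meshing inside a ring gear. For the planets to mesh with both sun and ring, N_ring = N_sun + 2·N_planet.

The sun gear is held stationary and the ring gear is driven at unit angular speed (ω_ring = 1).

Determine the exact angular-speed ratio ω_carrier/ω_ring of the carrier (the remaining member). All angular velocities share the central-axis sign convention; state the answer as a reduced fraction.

N_ring = 36 + 2·12 = 60
36(ω_s−ω_c) = −60(ω_r−ω_c),  ω_s=0, ω_r=1
36(0−ω_c) = −60(1−ω_c)  ⇒  96ω_c = 60  ⇒  ω_c = 5/8
ω_c/ω_r = 5/8

5/8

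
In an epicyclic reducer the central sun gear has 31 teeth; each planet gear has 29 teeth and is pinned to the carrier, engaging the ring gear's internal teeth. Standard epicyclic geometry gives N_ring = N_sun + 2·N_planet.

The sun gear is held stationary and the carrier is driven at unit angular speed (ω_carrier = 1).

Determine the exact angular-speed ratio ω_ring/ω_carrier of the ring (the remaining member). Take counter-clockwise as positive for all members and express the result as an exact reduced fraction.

120/89

N_ring = 31 + 2·29 = 89
31(ω_s−ω_c) = −89(ω_r−ω_c),  ω_s=0, ω_c=1
ω_r = 1 − (31/89)(0−1) = 120/89
ω_r/ω_c = 120/89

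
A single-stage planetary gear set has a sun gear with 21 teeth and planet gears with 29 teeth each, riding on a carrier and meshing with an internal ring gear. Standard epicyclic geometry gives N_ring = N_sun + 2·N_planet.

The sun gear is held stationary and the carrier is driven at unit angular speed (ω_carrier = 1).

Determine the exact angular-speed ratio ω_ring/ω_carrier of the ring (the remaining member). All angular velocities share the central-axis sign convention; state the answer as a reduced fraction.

100/79

N_ring = 21 + 2·29 = 79
21(ω_s−ω_c) = −79(ω_r−ω_c),  ω_s=0, ω_c=1
ω_r = 1 − (21/79)(0−1) = 100/79
ω_r/ω_c = 100/79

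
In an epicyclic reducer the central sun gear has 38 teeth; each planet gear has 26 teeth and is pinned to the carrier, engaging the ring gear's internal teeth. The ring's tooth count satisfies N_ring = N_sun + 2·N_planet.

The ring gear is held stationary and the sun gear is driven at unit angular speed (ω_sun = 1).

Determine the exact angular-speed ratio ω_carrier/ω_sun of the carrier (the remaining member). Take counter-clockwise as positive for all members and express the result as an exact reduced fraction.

N_ring = 38 + 2·26 = 90
38(ω_s−ω_c) = −90(ω_r−ω_c),  ω_r=0, ω_s=1
38(1−ω_c) = −90(0−ω_c)  ⇒  128ω_c = 38  ⇒  ω_c = 19/64
ω_c/ω_s = 19/64

19/64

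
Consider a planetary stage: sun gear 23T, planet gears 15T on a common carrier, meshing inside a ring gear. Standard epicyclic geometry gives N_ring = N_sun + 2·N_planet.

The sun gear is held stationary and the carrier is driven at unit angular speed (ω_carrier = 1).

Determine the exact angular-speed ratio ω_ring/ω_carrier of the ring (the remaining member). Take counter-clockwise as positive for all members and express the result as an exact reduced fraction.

76/53

N_ring = 23 + 2·15 = 53
23(ω_s−ω_c) = −53(ω_r−ω_c),  ω_s=0, ω_c=1
ω_r = 1 − (23/53)(0−1) = 76/53
ω_r/ω_c = 76/53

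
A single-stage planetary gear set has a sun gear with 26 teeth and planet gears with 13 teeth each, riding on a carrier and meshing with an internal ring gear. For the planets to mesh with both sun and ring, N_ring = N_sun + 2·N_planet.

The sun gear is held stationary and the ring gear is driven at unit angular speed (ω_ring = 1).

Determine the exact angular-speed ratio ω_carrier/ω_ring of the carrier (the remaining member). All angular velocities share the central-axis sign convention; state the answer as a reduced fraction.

N_ring = 26 + 2·13 = 52
26(ω_s−ω_c) = −52(ω_r−ω_c),  ω_s=0, ω_r=1
26(0−ω_c) = −52(1−ω_c)  ⇒  78ω_c = 52  ⇒  ω_c = 2/3
ω_c/ω_r = 2/3

2/3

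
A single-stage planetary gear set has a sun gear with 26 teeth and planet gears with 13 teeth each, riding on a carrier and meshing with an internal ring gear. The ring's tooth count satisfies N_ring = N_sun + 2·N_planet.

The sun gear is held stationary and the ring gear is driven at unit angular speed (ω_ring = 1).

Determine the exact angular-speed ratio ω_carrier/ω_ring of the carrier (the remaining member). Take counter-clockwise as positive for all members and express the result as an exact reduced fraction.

N_ring = 26 + 2·13 = 52
26(ω_s−ω_c) = −52(ω_r−ω_c),  ω_s=0, ω_r=1
26(0−ω_c) = −52(1−ω_c)  ⇒  78ω_c = 52  ⇒  ω_c = 2/3
ω_c/ω_r = 2/3

2/3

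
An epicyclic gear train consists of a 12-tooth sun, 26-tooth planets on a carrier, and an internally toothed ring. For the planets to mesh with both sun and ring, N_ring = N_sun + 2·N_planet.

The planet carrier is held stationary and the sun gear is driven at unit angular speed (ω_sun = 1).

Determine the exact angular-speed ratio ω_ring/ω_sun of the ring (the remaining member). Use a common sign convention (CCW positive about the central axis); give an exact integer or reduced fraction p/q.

N_ring = 12 + 2·26 = 64
12(ω_s−ω_c) = −64(ω_r−ω_c),  ω_c=0, ω_s=1
ω_r = 0 − (12/64)(1−0) = -3/16
ω_r/ω_s = -3/16

-3/16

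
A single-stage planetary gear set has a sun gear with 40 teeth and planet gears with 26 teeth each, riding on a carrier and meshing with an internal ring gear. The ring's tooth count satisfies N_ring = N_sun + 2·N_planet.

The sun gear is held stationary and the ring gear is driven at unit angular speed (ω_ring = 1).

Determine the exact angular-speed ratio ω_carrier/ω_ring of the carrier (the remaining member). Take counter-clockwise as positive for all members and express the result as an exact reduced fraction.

23/33

N_ring = 40 + 2·26 = 92
40(ω_s−ω_c) = −92(ω_r−ω_c),  ω_s=0, ω_r=1
40(0−ω_c) = −92(1−ω_c)  ⇒  132ω_c = 92  ⇒  ω_c = 23/33
ω_c/ω_r = 23/33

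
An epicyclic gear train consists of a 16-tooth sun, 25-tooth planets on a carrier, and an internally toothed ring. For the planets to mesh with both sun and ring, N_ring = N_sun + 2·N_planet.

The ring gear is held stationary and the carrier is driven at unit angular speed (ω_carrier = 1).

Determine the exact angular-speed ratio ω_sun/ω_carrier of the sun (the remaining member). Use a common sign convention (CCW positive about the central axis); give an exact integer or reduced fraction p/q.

41/8

N_ring = 16 + 2·25 = 66
16(ω_s−ω_c) = −66(ω_r−ω_c),  ω_r=0, ω_c=1
ω_s = 1 − (66/16)(0−1) = 41/8
ω_s/ω_c = 41/8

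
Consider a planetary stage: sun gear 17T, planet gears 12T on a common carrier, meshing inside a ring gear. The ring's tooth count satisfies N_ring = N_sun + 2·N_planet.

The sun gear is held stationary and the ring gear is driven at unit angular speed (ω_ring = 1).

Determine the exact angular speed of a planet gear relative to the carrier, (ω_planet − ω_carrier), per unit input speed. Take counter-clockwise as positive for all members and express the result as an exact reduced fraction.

697/696

N_ring = 17 + 2·12 = 41
17(ω_s−ω_c) = −41(ω_r−ω_c),  ω_s=0, ω_r=1
17(0−ω_c) = −41(1−ω_c)  ⇒  58ω_c = 41  ⇒  ω_c = 41/58
sun–planet: 17·(0−41/58) = −12·(ω_p−ω_c)  ⇒  ω_p−ω_c = −(17/12)·(-41/58) = 697/696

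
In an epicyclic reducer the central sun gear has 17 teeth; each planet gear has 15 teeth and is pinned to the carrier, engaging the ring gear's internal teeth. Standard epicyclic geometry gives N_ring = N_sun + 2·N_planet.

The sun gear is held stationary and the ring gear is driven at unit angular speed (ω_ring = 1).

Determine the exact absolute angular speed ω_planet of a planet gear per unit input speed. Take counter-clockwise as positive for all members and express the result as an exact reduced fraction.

47/30

N_ring = 17 + 2·15 = 47
17(ω_s−ω_c) = −47(ω_r−ω_c),  ω_s=0, ω_r=1
17(0−ω_c) = −47(1−ω_c)  ⇒  64ω_c = 47  ⇒  ω_c = 47/64
sun–planet: 17·(0−47/64) = −15·(ω_p−ω_c)  ⇒  ω_p−ω_c = −(17/15)·(-47/64) = 799/960
ω_p = 47/64 + 799/960 = 47/30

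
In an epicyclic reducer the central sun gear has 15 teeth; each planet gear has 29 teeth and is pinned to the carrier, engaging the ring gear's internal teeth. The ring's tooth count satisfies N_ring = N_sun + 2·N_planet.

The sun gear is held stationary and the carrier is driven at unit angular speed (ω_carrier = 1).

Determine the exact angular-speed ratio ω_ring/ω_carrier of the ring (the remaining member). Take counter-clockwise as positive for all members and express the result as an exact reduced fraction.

88/73

N_ring = 15 + 2·29 = 73
15(ω_s−ω_c) = −73(ω_r−ω_c),  ω_s=0, ω_c=1
ω_r = 1 − (15/73)(0−1) = 88/73
ω_r/ω_c = 88/73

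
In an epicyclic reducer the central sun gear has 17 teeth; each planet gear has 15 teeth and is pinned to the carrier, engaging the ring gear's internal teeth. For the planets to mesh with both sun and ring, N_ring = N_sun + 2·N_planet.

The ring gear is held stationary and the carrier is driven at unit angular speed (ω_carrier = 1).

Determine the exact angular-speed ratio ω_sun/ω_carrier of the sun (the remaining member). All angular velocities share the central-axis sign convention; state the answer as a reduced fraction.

64/17

N_ring = 17 + 2·15 = 47
17(ω_s−ω_c) = −47(ω_r−ω_c),  ω_r=0, ω_c=1
ω_s = 1 − (47/17)(0−1) = 64/17
ω_s/ω_c = 64/17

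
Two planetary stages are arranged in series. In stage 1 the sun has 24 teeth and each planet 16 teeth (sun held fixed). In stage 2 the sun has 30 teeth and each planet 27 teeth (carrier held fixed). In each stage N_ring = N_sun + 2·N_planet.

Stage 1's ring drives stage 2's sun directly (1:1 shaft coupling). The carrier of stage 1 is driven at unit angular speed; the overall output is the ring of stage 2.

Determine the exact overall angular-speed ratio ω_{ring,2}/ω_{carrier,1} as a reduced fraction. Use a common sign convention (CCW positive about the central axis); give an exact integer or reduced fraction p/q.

Stage 1: N_ring = 24 + 2·16 = 56
Stage 1: 24(ω_s−ω_c) = −56(ω_r−ω_c),  ω_s=0, ω_c=1
Stage 1: ω_r = 1 − (24/56)(0−1) = 10/7
  ⇒ ω_r¹/ω_c¹ = 10/7
Stage 2: N_ring = 30 + 2·27 = 84
Stage 2: 30(ω_s−ω_c) = −84(ω_r−ω_c),  ω_c=0, ω_s=1
Stage 2: ω_r = 0 − (30/84)(1−0) = -5/14
  ⇒ ω_r²/ω_s² = -5/14
Coupling ω_s² = ω_r¹ ⇒ overall = 10/7 × -5/14 = -25/49

-25/49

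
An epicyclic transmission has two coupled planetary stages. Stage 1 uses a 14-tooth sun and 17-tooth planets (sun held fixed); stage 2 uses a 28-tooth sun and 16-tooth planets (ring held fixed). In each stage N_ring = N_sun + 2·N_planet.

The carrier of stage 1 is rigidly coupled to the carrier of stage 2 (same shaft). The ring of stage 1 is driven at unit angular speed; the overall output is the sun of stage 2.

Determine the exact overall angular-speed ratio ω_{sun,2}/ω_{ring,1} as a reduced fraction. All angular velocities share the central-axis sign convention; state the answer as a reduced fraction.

528/217

Stage 1: N_ring = 14 + 2·17 = 48
Stage 1: 14(ω_s−ω_c) = −48(ω_r−ω_c),  ω_s=0, ω_r=1
Stage 1: 14(0−ω_c) = −48(1−ω_c)  ⇒  62ω_c = 48  ⇒  ω_c = 24/31
  ⇒ ω_c¹/ω_r¹ = 24/31
Stage 2: N_ring = 28 + 2·16 = 60
Stage 2: 28(ω_s−ω_c) = −60(ω_r−ω_c),  ω_r=0, ω_c=1
Stage 2: ω_s = 1 − (60/28)(0−1) = 22/7
  ⇒ ω_s²/ω_c² = 22/7
Coupling ω_c² = ω_c¹ ⇒ overall = 24/31 × 22/7 = 528/217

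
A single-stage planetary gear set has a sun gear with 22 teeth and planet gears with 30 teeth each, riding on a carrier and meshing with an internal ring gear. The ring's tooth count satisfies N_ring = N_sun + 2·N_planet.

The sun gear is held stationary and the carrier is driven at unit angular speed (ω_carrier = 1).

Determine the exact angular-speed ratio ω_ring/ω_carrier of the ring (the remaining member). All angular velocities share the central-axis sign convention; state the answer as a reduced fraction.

N_ring = 22 + 2·30 = 82
22(ω_s−ω_c) = −82(ω_r−ω_c),  ω_s=0, ω_c=1
ω_r = 1 − (22/82)(0−1) = 52/41
ω_r/ω_c = 52/41

52/41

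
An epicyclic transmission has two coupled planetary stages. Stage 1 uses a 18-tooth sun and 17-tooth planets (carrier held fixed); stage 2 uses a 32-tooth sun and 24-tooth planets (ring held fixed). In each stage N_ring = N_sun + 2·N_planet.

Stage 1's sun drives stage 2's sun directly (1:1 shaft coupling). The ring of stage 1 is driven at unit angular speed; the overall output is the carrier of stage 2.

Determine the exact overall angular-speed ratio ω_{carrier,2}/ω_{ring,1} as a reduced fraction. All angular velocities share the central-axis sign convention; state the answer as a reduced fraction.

-52/63

Stage 1: N_ring = 18 + 2·17 = 52
Stage 1: 18(ω_s−ω_c) = −52(ω_r−ω_c),  ω_c=0, ω_r=1
Stage 1: ω_s = 0 − (52/18)(1−0) = -26/9
  ⇒ ω_s¹/ω_r¹ = -26/9
Stage 2: N_ring = 32 + 2·24 = 80
Stage 2: 32(ω_s−ω_c) = −80(ω_r−ω_c),  ω_r=0, ω_s=1
Stage 2: 32(1−ω_c) = −80(0−ω_c)  ⇒  112ω_c = 32  ⇒  ω_c = 2/7
  ⇒ ω_c²/ω_s² = 2/7
Coupling ω_s² = ω_s¹ ⇒ overall = -26/9 × 2/7 = -52/63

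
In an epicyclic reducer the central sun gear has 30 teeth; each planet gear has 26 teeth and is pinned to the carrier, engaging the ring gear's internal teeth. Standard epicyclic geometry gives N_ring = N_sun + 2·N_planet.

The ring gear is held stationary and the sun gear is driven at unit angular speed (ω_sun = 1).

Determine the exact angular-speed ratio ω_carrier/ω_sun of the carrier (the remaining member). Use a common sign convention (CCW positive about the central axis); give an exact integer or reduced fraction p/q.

N_ring = 30 + 2·26 = 82
30(ω_s−ω_c) = −82(ω_r−ω_c),  ω_r=0, ω_s=1
30(1−ω_c) = −82(0−ω_c)  ⇒  112ω_c = 30  ⇒  ω_c = 15/56
ω_c/ω_s = 15/56

15/56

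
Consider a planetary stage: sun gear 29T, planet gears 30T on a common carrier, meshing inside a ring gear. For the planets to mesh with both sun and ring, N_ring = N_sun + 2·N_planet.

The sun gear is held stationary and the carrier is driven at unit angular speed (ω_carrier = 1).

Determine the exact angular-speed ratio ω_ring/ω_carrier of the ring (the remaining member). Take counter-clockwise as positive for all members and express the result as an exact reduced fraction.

N_ring = 29 + 2·30 = 89
29(ω_s−ω_c) = −89(ω_r−ω_c),  ω_s=0, ω_c=1
ω_r = 1 − (29/89)(0−1) = 118/89
ω_r/ω_c = 118/89

118/89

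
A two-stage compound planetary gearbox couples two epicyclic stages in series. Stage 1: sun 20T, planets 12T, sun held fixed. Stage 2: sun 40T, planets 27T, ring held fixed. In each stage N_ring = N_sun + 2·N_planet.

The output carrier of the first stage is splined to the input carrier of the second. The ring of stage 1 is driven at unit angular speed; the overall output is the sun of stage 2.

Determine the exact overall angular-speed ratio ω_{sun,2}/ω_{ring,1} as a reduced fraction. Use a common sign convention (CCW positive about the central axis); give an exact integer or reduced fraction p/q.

737/320

Stage 1: N_ring = 20 + 2·12 = 44
Stage 1: 20(ω_s−ω_c) = −44(ω_r−ω_c),  ω_s=0, ω_r=1
Stage 1: 20(0−ω_c) = −44(1−ω_c)  ⇒  64ω_c = 44  ⇒  ω_c = 11/16
  ⇒ ω_c¹/ω_r¹ = 11/16
Stage 2: N_ring = 40 + 2·27 = 94
Stage 2: 40(ω_s−ω_c) = −94(ω_r−ω_c),  ω_r=0, ω_c=1
Stage 2: ω_s = 1 − (94/40)(0−1) = 67/20
  ⇒ ω_s²/ω_c² = 67/20
Coupling ω_c² = ω_c¹ ⇒ overall = 11/16 × 67/20 = 737/320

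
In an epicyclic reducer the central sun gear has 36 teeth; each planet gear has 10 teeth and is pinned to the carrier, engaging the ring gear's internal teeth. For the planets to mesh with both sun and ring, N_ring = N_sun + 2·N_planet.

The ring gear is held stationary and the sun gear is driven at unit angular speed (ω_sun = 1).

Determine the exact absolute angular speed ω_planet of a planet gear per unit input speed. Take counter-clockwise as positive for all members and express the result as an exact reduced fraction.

-9/5

N_ring = 36 + 2·10 = 56
36(ω_s−ω_c) = −56(ω_r−ω_c),  ω_r=0, ω_s=1
36(1−ω_c) = −56(0−ω_c)  ⇒  92ω_c = 36  ⇒  ω_c = 9/23
sun–planet: 36·(1−9/23) = −10·(ω_p−ω_c)  ⇒  ω_p−ω_c = −(36/10)·(14/23) = -252/115
ω_p = 9/23 − 252/115 = -9/5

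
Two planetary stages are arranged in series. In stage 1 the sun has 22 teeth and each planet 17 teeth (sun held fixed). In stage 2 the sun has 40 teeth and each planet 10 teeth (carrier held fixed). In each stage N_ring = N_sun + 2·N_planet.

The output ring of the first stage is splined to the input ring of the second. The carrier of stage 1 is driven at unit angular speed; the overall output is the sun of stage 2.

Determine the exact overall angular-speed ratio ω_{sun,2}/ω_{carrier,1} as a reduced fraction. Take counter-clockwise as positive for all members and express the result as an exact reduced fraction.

Stage 1: N_ring = 22 + 2·17 = 56
Stage 1: 22(ω_s−ω_c) = −56(ω_r−ω_c),  ω_s=0, ω_c=1
Stage 1: ω_r = 1 − (22/56)(0−1) = 39/28
  ⇒ ω_r¹/ω_c¹ = 39/28
Stage 2: N_ring = 40 + 2·10 = 60
Stage 2: 40(ω_s−ω_c) = −60(ω_r−ω_c),  ω_c=0, ω_r=1
Stage 2: ω_s = 0 − (60/40)(1−0) = -3/2
  ⇒ ω_s²/ω_r² = -3/2
Coupling ω_r² = ω_r¹ ⇒ overall = 39/28 × -3/2 = -117/56

-117/56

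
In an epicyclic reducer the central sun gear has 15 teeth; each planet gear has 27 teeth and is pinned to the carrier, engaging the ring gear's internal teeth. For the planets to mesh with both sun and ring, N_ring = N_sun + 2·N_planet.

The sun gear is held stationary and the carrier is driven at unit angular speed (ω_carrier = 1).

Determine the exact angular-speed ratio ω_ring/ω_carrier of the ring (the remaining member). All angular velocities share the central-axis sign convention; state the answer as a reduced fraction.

N_ring = 15 + 2·27 = 69
15(ω_s−ω_c) = −69(ω_r−ω_c),  ω_s=0, ω_c=1
ω_r = 1 − (15/69)(0−1) = 28/23
ω_r/ω_c = 28/23

28/23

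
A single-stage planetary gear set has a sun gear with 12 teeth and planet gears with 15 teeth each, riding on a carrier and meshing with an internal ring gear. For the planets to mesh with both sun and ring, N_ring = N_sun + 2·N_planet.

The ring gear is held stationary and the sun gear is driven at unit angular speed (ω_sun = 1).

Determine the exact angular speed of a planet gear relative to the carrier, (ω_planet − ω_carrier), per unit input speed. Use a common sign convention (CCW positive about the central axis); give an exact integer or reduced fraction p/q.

-28/45

N_ring = 12 + 2·15 = 42
12(ω_s−ω_c) = −42(ω_r−ω_c),  ω_r=0, ω_s=1
12(1−ω_c) = −42(0−ω_c)  ⇒  54ω_c = 12  ⇒  ω_c = 2/9
sun–planet: 12·(1−2/9) = −15·(ω_p−ω_c)  ⇒  ω_p−ω_c = −(12/15)·(7/9) = -28/45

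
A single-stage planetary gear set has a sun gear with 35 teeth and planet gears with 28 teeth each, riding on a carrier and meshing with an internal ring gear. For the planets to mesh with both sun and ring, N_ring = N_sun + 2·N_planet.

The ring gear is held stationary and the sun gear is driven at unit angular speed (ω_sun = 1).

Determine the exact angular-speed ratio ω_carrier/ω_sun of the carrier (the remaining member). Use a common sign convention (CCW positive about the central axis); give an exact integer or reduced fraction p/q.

N_ring = 35 + 2·28 = 91
35(ω_s−ω_c) = −91(ω_r−ω_c),  ω_r=0, ω_s=1
35(1−ω_c) = −91(0−ω_c)  ⇒  126ω_c = 35  ⇒  ω_c = 5/18
ω_c/ω_s = 5/18

5/18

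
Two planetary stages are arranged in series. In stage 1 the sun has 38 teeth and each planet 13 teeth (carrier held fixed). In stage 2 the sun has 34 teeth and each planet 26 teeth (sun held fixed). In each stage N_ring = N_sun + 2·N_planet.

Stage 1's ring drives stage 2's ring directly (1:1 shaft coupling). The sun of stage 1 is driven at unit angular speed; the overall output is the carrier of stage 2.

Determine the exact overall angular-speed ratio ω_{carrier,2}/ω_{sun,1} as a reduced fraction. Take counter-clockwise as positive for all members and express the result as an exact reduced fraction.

-817/1920

Stage 1: N_ring = 38 + 2·13 = 64
Stage 1: 38(ω_s−ω_c) = −64(ω_r−ω_c),  ω_c=0, ω_s=1
Stage 1: ω_r = 0 − (38/64)(1−0) = -19/32
  ⇒ ω_r¹/ω_s¹ = -19/32
Stage 2: N_ring = 34 + 2·26 = 86
Stage 2: 34(ω_s−ω_c) = −86(ω_r−ω_c),  ω_s=0, ω_r=1
Stage 2: 34(0−ω_c) = −86(1−ω_c)  ⇒  120ω_c = 86  ⇒  ω_c = 43/60
  ⇒ ω_c²/ω_r² = 43/60
Coupling ω_r² = ω_r¹ ⇒ overall = -19/32 × 43/60 = -817/1920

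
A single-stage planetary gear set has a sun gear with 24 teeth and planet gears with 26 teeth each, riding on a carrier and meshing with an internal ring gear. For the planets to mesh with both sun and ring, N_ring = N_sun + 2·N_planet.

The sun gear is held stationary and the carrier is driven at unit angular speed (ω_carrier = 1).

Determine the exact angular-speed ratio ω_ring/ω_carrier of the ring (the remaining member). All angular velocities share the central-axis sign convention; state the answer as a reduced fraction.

N_ring = 24 + 2·26 = 76
24(ω_s−ω_c) = −76(ω_r−ω_c),  ω_s=0, ω_c=1
ω_r = 1 − (24/76)(0−1) = 25/19
ω_r/ω_c = 25/19

25/19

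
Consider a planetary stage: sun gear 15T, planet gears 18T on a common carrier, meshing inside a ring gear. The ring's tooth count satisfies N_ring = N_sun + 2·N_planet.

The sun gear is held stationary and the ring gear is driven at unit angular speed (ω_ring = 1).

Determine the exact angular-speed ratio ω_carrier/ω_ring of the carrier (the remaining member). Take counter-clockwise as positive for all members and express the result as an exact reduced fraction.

N_ring = 15 + 2·18 = 51
15(ω_s−ω_c) = −51(ω_r−ω_c),  ω_s=0, ω_r=1
15(0−ω_c) = −51(1−ω_c)  ⇒  66ω_c = 51  ⇒  ω_c = 17/22
ω_c/ω_r = 17/22

17/22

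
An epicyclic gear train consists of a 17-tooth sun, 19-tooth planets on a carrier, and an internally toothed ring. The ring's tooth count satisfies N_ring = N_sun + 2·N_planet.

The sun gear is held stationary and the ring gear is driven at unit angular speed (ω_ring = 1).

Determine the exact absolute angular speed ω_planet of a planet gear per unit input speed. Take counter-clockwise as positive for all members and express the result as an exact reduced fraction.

55/38

N_ring = 17 + 2·19 = 55
17(ω_s−ω_c) = −55(ω_r−ω_c),  ω_s=0, ω_r=1
17(0−ω_c) = −55(1−ω_c)  ⇒  72ω_c = 55  ⇒  ω_c = 55/72
sun–planet: 17·(0−55/72) = −19·(ω_p−ω_c)  ⇒  ω_p−ω_c = −(17/19)·(-55/72) = 935/1368
ω_p = 55/72 + 935/1368 = 55/38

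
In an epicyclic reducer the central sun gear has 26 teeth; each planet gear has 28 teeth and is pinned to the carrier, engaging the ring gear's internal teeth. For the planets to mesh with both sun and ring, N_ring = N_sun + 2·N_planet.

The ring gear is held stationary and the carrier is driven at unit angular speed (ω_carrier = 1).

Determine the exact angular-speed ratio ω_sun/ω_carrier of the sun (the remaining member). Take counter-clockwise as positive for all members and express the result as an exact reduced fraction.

N_ring = 26 + 2·28 = 82
26(ω_s−ω_c) = −82(ω_r−ω_c),  ω_r=0, ω_c=1
ω_s = 1 − (82/26)(0−1) = 54/13
ω_s/ω_c = 54/13

54/13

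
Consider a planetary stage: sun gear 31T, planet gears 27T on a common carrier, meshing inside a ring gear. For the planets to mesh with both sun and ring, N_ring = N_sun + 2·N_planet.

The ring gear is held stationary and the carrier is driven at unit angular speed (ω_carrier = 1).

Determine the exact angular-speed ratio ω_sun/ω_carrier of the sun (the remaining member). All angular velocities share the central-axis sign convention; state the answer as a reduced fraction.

N_ring = 31 + 2·27 = 85
31(ω_s−ω_c) = −85(ω_r−ω_c),  ω_r=0, ω_c=1
ω_s = 1 − (85/31)(0−1) = 116/31
ω_s/ω_c = 116/31

116/31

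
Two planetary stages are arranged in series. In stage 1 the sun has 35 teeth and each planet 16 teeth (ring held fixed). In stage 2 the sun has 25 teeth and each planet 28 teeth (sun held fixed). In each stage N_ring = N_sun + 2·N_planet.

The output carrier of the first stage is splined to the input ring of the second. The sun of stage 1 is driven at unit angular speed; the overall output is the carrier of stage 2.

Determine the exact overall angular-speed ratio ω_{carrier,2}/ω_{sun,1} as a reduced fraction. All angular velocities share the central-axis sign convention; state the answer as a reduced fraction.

945/3604

Stage 1: N_ring = 35 + 2·16 = 67
Stage 1: 35(ω_s−ω_c) = −67(ω_r−ω_c),  ω_r=0, ω_s=1
Stage 1: 35(1−ω_c) = −67(0−ω_c)  ⇒  102ω_c = 35  ⇒  ω_c = 35/102
  ⇒ ω_c¹/ω_s¹ = 35/102
Stage 2: N_ring = 25 + 2·28 = 81
Stage 2: 25(ω_s−ω_c) = −81(ω_r−ω_c),  ω_s=0, ω_r=1
Stage 2: 25(0−ω_c) = −81(1−ω_c)  ⇒  106ω_c = 81  ⇒  ω_c = 81/106
  ⇒ ω_c²/ω_r² = 81/106
Coupling ω_r² = ω_c¹ ⇒ overall = 35/102 × 81/106 = 945/3604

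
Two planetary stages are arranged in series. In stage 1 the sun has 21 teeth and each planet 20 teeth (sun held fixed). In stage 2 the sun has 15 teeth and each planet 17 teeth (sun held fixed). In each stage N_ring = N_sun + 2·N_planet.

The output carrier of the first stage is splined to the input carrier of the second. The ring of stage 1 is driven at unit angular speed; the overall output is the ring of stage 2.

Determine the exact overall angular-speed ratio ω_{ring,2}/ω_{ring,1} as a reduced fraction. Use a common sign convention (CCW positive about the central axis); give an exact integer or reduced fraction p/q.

Stage 1: N_ring = 21 + 2·20 = 61
Stage 1: 21(ω_s−ω_c) = −61(ω_r−ω_c),  ω_s=0, ω_r=1
Stage 1: 21(0−ω_c) = −61(1−ω_c)  ⇒  82ω_c = 61  ⇒  ω_c = 61/82
  ⇒ ω_c¹/ω_r¹ = 61/82
Stage 2: N_ring = 15 + 2·17 = 49
Stage 2: 15(ω_s−ω_c) = −49(ω_r−ω_c),  ω_s=0, ω_c=1
Stage 2: ω_r = 1 − (15/49)(0−1) = 64/49
  ⇒ ω_r²/ω_c² = 64/49
Coupling ω_c² = ω_c¹ ⇒ overall = 61/82 × 64/49 = 1952/2009

1952/2009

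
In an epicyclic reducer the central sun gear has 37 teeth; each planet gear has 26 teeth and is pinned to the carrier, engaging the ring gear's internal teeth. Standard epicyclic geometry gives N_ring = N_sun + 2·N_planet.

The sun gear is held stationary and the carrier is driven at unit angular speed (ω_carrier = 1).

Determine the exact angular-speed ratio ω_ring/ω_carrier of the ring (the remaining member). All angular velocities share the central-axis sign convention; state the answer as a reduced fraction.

126/89

N_ring = 37 + 2·26 = 89
37(ω_s−ω_c) = −89(ω_r−ω_c),  ω_s=0, ω_c=1
ω_r = 1 − (37/89)(0−1) = 126/89
ω_r/ω_c = 126/89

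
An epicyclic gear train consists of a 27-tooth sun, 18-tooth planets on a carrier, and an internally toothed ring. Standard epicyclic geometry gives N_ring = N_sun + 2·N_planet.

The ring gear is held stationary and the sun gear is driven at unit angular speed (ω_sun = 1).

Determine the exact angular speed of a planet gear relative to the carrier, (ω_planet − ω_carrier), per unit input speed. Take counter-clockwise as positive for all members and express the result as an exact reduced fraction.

-21/20

N_ring = 27 + 2·18 = 63
27(ω_s−ω_c) = −63(ω_r−ω_c),  ω_r=0, ω_s=1
27(1−ω_c) = −63(0−ω_c)  ⇒  90ω_c = 27  ⇒  ω_c = 3/10
sun–planet: 27·(1−3/10) = −18·(ω_p−ω_c)  ⇒  ω_p−ω_c = −(27/18)·(7/10) = -21/20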